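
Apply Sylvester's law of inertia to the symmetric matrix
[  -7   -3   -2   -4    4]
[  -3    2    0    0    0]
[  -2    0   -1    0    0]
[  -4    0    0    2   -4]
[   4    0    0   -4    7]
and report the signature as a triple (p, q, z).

step 0: pivot -7 → sign −
step 1: pivot 23/7 → sign +
step 2: pivot -15/23 → sign −
step 3: pivot 62/15 → sign +
step 4: pivot 1/31 → sign +
signature = (3, 2, 0)

Answer: (3, 2, 0)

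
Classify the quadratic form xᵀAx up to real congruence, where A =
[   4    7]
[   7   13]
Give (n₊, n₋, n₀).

step 0: pivot 4 → sign +
step 1: pivot 3/4 → sign +
signature = (2, 0, 0)

Answer: (2, 0, 0)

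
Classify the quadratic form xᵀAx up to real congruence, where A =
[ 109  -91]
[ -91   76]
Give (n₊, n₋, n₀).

Answer: (2, 0, 0)

Derivation:
step 0: pivot 109 → sign +
step 1: pivot 3/109 → sign +
signature = (2, 0, 0)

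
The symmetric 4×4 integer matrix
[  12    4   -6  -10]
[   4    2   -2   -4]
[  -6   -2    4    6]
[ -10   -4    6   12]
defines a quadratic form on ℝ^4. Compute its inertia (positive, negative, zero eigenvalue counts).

Answer: (4, 0, 0)

Derivation:
step 0: pivot 12 → sign +
step 1: pivot 2/3 → sign +
step 2: pivot 1 → sign +
step 3: pivot 2 → sign +
signature = (4, 0, 0)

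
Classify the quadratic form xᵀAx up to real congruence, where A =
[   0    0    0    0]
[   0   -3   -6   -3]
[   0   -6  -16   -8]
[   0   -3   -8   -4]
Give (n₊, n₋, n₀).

Answer: (0, 2, 2)

Derivation:
step 0: pivot -3 → sign −
step 1: pivot -4 → sign −
step 2: row/col 2 already zero → sign 0
step 3: row/col 3 already zero → sign 0
signature = (0, 2, 2)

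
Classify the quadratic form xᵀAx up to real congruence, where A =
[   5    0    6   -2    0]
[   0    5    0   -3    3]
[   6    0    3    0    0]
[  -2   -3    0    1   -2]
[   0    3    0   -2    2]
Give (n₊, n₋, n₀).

Answer: (3, 2, 0)

Derivation:
step 0: pivot 5 → sign +
step 1: pivot 5 → sign +
step 2: pivot -21/5 → sign −
step 3: pivot -8/35 → sign −
step 4: pivot 3/8 → sign +
signature = (3, 2, 0)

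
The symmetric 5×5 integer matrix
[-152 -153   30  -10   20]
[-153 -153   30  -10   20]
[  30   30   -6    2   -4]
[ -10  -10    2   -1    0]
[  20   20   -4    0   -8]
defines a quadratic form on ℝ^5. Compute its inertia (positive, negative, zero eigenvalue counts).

step 0: pivot -152 → sign −
step 1: pivot 153/152 → sign +
step 2: pivot -2/17 → sign −
step 3: pivot -1/3 → sign −
step 4: row/col 4 already zero → sign 0
signature = (1, 3, 1)

Answer: (1, 3, 1)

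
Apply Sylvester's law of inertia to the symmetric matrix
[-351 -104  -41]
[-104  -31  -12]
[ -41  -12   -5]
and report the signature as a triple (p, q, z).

step 0: pivot -351 → sign −
step 1: pivot -5/27 → sign −
step 2: pivot -6/65 → sign −
signature = (0, 3, 0)

Answer: (0, 3, 0)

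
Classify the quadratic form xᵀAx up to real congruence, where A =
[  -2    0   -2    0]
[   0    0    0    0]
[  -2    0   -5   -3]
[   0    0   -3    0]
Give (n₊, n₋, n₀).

Answer: (1, 2, 1)

Derivation:
step 0: pivot -2 → sign −
step 1: pivot -3 → sign −
step 2: pivot 3 → sign +
step 3: row/col 3 already zero → sign 0
signature = (1, 2, 1)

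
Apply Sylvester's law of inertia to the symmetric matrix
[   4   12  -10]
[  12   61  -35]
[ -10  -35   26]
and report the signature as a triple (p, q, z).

step 0: pivot 4 → sign +
step 1: pivot 25 → sign +
step 2: row/col 2 already zero → sign 0
signature = (2, 0, 1)

Answer: (2, 0, 1)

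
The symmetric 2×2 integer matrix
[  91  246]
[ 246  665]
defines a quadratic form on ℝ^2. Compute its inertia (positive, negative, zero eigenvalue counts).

Answer: (1, 1, 0)

Derivation:
step 0: pivot 91 → sign +
step 1: pivot -1/91 → sign −
signature = (1, 1, 0)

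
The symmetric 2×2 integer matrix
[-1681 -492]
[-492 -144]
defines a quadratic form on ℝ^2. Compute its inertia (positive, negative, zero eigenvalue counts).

step 0: pivot -1681 → sign −
step 1: row/col 1 already zero → sign 0
signature = (0, 1, 1)

Answer: (0, 1, 1)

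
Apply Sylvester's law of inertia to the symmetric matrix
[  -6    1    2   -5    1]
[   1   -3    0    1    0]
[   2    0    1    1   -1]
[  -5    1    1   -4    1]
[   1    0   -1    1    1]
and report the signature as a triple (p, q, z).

Answer: (2, 3, 0)

Derivation:
step 0: pivot -6 → sign −
step 1: pivot -17/6 → sign −
step 2: pivot 29/17 → sign +
step 3: pivot -2/29 → sign −
step 4: pivot 1 → sign +
signature = (2, 3, 0)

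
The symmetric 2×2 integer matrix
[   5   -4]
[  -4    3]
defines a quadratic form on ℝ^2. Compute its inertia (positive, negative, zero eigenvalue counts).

Answer: (1, 1, 0)

Derivation:
step 0: pivot 5 → sign +
step 1: pivot -1/5 → sign −
signature = (1, 1, 0)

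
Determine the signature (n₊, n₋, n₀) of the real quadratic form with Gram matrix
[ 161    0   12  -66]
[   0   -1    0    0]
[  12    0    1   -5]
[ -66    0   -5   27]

step 0: pivot 161 → sign +
step 1: pivot -1 → sign −
step 2: pivot 17/161 → sign +
step 3: pivot -2/17 → sign −
signature = (2, 2, 0)

Answer: (2, 2, 0)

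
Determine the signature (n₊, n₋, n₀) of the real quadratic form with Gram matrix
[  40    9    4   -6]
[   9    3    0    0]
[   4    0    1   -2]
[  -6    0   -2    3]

Answer: (3, 1, 0)

Derivation:
step 0: pivot 40 → sign +
step 1: pivot 39/40 → sign +
step 2: pivot -3/13 → sign −
step 3: pivot 1/3 → sign +
signature = (3, 1, 0)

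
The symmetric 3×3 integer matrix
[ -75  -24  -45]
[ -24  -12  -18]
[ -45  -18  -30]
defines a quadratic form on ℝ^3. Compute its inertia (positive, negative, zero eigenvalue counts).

Answer: (0, 2, 1)

Derivation:
step 0: pivot -75 → sign −
step 1: pivot -108/25 → sign −
step 2: row/col 2 already zero → sign 0
signature = (0, 2, 1)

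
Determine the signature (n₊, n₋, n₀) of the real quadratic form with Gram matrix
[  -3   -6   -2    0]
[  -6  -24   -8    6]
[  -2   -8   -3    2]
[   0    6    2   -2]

Answer: (1, 3, 0)

Derivation:
step 0: pivot -3 → sign −
step 1: pivot -12 → sign −
step 2: pivot -1/3 → sign −
step 3: pivot 1 → sign +
signature = (1, 3, 0)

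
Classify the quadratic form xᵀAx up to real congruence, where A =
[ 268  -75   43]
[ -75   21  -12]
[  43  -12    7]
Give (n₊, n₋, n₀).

step 0: pivot 268 → sign +
step 1: pivot 3/268 → sign +
step 2: row/col 2 already zero → sign 0
signature = (2, 0, 1)

Answer: (2, 0, 1)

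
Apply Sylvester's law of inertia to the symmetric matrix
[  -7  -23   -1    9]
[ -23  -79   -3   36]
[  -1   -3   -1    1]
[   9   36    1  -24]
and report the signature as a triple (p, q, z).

step 0: pivot -7 → sign −
step 1: pivot -24/7 → sign −
step 2: pivot -5/6 → sign −
step 3: pivot -3/10 → sign −
signature = (0, 4, 0)

Answer: (0, 4, 0)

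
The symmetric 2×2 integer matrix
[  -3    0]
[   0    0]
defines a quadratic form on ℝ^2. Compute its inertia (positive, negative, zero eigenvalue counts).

step 0: pivot -3 → sign −
step 1: row/col 1 already zero → sign 0
signature = (0, 1, 1)

Answer: (0, 1, 1)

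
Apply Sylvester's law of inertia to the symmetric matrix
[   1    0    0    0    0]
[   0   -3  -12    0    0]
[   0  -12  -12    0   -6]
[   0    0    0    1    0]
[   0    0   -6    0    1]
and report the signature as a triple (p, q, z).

Answer: (3, 1, 1)

Derivation:
step 0: pivot 1 → sign +
step 1: pivot -3 → sign −
step 2: pivot 36 → sign +
step 3: pivot 1 → sign +
step 4: row/col 4 already zero → sign 0
signature = (3, 1, 1)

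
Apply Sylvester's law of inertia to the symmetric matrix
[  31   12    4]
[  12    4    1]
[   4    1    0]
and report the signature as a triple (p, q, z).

step 0: pivot 31 → sign +
step 1: pivot -20/31 → sign −
step 2: pivot -1/20 → sign −
signature = (1, 2, 0)

Answer: (1, 2, 0)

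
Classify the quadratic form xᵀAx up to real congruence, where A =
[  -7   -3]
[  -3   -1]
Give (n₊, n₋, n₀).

step 0: pivot -7 → sign −
step 1: pivot 2/7 → sign +
signature = (1, 1, 0)

Answer: (1, 1, 0)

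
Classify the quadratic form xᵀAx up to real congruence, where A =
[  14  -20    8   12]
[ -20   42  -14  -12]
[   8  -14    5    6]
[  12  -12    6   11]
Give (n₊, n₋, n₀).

Answer: (2, 2, 0)

Derivation:
step 0: pivot 14 → sign +
step 1: pivot 94/7 → sign +
step 2: pivot -3/47 → sign −
step 3: pivot -1 → sign −
signature = (2, 2, 0)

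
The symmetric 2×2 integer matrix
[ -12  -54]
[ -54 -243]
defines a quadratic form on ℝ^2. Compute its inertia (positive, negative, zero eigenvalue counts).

Answer: (0, 1, 1)

Derivation:
step 0: pivot -12 → sign −
step 1: row/col 1 already zero → sign 0
signature = (0, 1, 1)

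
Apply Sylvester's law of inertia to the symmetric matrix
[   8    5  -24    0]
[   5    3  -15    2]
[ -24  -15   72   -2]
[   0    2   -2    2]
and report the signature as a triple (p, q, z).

Answer: (2, 2, 0)

Derivation:
step 0: pivot 8 → sign +
step 1: pivot -1/8 → sign −
step 2: pivot 34 → sign +
step 3: pivot -2/17 → sign −
signature = (2, 2, 0)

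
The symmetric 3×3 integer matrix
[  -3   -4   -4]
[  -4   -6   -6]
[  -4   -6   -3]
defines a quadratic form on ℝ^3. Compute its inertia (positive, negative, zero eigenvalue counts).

step 0: pivot -3 → sign −
step 1: pivot -2/3 → sign −
step 2: pivot 3 → sign +
signature = (1, 2, 0)

Answer: (1, 2, 0)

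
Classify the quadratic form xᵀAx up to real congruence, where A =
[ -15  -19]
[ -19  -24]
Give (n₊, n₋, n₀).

Answer: (1, 1, 0)

Derivation:
step 0: pivot -15 → sign −
step 1: pivot 1/15 → sign +
signature = (1, 1, 0)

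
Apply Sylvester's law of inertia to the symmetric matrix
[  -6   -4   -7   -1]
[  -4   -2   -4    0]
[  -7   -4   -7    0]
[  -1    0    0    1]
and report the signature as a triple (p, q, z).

Answer: (2, 1, 1)

Derivation:
step 0: pivot -6 → sign −
step 1: pivot 2/3 → sign +
step 2: pivot 1/2 → sign +
step 3: row/col 3 already zero → sign 0
signature = (2, 1, 1)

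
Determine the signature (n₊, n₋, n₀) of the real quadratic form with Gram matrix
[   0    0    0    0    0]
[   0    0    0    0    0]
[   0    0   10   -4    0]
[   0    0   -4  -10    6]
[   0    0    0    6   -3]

step 0: pivot 10 → sign +
step 1: pivot -58/5 → sign −
step 2: pivot 3/29 → sign +
step 3: row/col 3 already zero → sign 0
step 4: row/col 4 already zero → sign 0
signature = (2, 1, 2)

Answer: (2, 1, 2)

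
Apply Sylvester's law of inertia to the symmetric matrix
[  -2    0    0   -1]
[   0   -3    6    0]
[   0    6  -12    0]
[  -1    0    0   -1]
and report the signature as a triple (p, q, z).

step 0: pivot -2 → sign −
step 1: pivot -3 → sign −
step 2: pivot -1/2 → sign −
step 3: row/col 3 already zero → sign 0
signature = (0, 3, 1)

Answer: (0, 3, 1)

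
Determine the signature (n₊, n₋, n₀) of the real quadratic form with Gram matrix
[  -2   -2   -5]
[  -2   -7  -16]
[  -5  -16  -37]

Answer: (0, 3, 0)

Derivation:
step 0: pivot -2 → sign −
step 1: pivot -5 → sign −
step 2: pivot -3/10 → sign −
signature = (0, 3, 0)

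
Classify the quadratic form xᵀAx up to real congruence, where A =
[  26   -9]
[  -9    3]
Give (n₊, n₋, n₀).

Answer: (1, 1, 0)

Derivation:
step 0: pivot 26 → sign +
step 1: pivot -3/26 → sign −
signature = (1, 1, 0)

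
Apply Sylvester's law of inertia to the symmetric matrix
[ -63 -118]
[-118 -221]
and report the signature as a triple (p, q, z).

step 0: pivot -63 → sign −
step 1: pivot 1/63 → sign +
signature = (1, 1, 0)

Answer: (1, 1, 0)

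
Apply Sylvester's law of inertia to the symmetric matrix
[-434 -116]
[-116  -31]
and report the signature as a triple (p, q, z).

Answer: (1, 1, 0)

Derivation:
step 0: pivot -434 → sign −
step 1: pivot 1/217 → sign +
signature = (1, 1, 0)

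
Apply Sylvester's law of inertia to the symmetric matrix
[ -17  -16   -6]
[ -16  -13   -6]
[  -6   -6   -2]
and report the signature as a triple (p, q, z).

step 0: pivot -17 → sign −
step 1: pivot 35/17 → sign +
step 2: pivot 2/35 → sign +
signature = (2, 1, 0)

Answer: (2, 1, 0)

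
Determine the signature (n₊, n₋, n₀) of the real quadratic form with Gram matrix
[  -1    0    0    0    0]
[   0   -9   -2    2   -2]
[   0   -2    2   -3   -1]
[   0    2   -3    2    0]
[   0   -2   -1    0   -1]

step 0: pivot -1 → sign −
step 1: pivot -9 → sign −
step 2: pivot 22/9 → sign +
step 3: pivot -53/22 → sign −
step 4: pivot -3/53 → sign −
signature = (1, 4, 0)

Answer: (1, 4, 0)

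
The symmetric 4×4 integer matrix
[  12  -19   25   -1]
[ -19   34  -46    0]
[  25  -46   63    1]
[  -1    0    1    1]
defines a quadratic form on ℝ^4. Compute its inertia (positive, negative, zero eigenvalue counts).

step 0: pivot 12 → sign +
step 1: pivot 47/12 → sign +
step 2: pivot 19/47 → sign +
step 3: pivot -6/19 → sign −
signature = (3, 1, 0)

Answer: (3, 1, 0)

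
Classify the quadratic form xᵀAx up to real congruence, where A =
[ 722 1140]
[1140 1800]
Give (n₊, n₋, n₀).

step 0: pivot 722 → sign +
step 1: row/col 1 already zero → sign 0
signature = (1, 0, 1)

Answer: (1, 0, 1)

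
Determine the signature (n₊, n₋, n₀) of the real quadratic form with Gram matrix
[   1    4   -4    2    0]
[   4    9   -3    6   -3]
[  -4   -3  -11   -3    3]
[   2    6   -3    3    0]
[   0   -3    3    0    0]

Answer: (3, 2, 0)

Derivation:
step 0: pivot 1 → sign +
step 1: pivot -7 → sign −
step 2: pivot -20/7 → sign −
step 3: pivot 3/20 → sign +
step 4: pivot 3 → sign +
signature = (3, 2, 0)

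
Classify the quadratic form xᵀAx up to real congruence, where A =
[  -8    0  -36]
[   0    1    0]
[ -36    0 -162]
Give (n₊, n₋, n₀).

step 0: pivot -8 → sign −
step 1: pivot 1 → sign +
step 2: row/col 2 already zero → sign 0
signature = (1, 1, 1)

Answer: (1, 1, 1)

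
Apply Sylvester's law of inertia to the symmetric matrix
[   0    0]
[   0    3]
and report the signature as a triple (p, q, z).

step 0: pivot 3 → sign +
step 1: row/col 1 already zero → sign 0
signature = (1, 0, 1)

Answer: (1, 0, 1)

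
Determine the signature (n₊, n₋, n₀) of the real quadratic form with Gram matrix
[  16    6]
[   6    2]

step 0: pivot 16 → sign +
step 1: pivot -1/4 → sign −
signature = (1, 1, 0)

Answer: (1, 1, 0)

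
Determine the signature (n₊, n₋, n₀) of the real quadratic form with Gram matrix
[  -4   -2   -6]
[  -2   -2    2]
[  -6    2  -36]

Answer: (0, 3, 0)

Derivation:
step 0: pivot -4 → sign −
step 1: pivot -1 → sign −
step 2: pivot -2 → sign −
signature = (0, 3, 0)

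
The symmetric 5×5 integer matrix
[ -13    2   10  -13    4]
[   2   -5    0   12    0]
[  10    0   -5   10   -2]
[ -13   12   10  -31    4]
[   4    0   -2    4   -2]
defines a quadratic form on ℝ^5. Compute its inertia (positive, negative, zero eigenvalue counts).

Answer: (1, 4, 0)

Derivation:
step 0: pivot -13 → sign −
step 1: pivot -61/13 → sign −
step 2: pivot 195/61 → sign +
step 3: pivot -2/39 → sign −
step 4: pivot -6/5 → sign −
signature = (1, 4, 0)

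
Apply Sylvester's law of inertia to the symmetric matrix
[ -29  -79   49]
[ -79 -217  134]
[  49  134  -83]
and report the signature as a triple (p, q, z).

step 0: pivot -29 → sign −
step 1: pivot -52/29 → sign −
step 2: pivot -3/52 → sign −
signature = (0, 3, 0)

Answer: (0, 3, 0)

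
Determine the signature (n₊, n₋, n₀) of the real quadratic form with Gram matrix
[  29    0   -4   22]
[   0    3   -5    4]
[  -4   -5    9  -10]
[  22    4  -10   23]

step 0: pivot 29 → sign +
step 1: pivot 3 → sign +
step 2: pivot 10/87 → sign +
step 3: pivot 1/5 → sign +
signature = (4, 0, 0)

Answer: (4, 0, 0)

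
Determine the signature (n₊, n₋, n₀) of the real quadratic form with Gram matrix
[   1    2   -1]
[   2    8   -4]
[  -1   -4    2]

Answer: (2, 0, 1)

Derivation:
step 0: pivot 1 → sign +
step 1: pivot 4 → sign +
step 2: row/col 2 already zero → sign 0
signature = (2, 0, 1)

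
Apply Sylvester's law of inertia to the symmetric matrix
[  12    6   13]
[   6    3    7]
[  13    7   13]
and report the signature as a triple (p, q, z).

Answer: (2, 1, 0)

Derivation:
step 0: pivot 12 → sign +
step 1: pivot -13/12 → sign −
step 2: pivot 3/13 → sign +
signature = (2, 1, 0)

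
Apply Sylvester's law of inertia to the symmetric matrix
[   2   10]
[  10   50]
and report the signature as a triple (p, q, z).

Answer: (1, 0, 1)

Derivation:
step 0: pivot 2 → sign +
step 1: row/col 1 already zero → sign 0
signature = (1, 0, 1)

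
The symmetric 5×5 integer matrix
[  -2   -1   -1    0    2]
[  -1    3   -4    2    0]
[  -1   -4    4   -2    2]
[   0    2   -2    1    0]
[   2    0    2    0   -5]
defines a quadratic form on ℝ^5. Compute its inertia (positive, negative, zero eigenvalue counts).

Answer: (2, 3, 0)

Derivation:
step 0: pivot -2 → sign −
step 1: pivot 7/2 → sign +
step 2: pivot 1 → sign +
step 3: pivot -1/7 → sign −
step 4: pivot -1 → sign −
signature = (2, 3, 0)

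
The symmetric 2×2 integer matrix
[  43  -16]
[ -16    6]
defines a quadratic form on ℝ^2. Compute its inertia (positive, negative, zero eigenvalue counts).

step 0: pivot 43 → sign +
step 1: pivot 2/43 → sign +
signature = (2, 0, 0)

Answer: (2, 0, 0)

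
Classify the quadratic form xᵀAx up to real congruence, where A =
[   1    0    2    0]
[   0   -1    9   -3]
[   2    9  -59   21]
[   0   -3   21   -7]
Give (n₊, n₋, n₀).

Answer: (2, 1, 1)

Derivation:
step 0: pivot 1 → sign +
step 1: pivot -1 → sign −
step 2: pivot 18 → sign +
step 3: row/col 3 already zero → sign 0
signature = (2, 1, 1)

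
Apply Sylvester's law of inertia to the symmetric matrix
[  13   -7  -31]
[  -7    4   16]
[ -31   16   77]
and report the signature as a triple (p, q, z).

step 0: pivot 13 → sign +
step 1: pivot 3/13 → sign +
step 2: pivot 1 → sign +
signature = (3, 0, 0)

Answer: (3, 0, 0)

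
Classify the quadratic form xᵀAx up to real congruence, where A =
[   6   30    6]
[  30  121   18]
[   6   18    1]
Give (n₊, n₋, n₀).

step 0: pivot 6 → sign +
step 1: pivot -29 → sign −
step 2: pivot -1/29 → sign −
signature = (1, 2, 0)

Answer: (1, 2, 0)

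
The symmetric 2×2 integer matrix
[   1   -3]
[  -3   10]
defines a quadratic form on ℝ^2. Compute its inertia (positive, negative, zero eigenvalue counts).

step 0: pivot 1 → sign +
step 1: pivot 1 → sign +
signature = (2, 0, 0)

Answer: (2, 0, 0)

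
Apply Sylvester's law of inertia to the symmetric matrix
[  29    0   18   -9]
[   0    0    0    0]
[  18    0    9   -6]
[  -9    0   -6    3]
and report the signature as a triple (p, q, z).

step 0: pivot 29 → sign +
step 1: pivot -63/29 → sign −
step 2: pivot 2/7 → sign +
step 3: row/col 3 already zero → sign 0
signature = (2, 1, 1)

Answer: (2, 1, 1)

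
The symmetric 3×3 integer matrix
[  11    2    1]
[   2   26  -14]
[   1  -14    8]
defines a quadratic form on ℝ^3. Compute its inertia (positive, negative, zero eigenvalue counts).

Answer: (3, 0, 0)

Derivation:
step 0: pivot 11 → sign +
step 1: pivot 282/11 → sign +
step 2: pivot 3/47 → sign +
signature = (3, 0, 0)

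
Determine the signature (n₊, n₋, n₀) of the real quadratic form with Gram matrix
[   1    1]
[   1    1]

Answer: (1, 0, 1)

Derivation:
step 0: pivot 1 → sign +
step 1: row/col 1 already zero → sign 0
signature = (1, 0, 1)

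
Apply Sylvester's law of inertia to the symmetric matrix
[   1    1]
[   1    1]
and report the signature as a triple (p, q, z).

Answer: (1, 0, 1)

Derivation:
step 0: pivot 1 → sign +
step 1: row/col 1 already zero → sign 0
signature = (1, 0, 1)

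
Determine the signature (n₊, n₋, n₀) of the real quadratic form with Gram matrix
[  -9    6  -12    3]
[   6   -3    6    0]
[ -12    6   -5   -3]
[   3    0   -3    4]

step 0: pivot -9 → sign −
step 1: pivot 1 → sign +
step 2: pivot 7 → sign +
step 3: pivot -2/7 → sign −
signature = (2, 2, 0)

Answer: (2, 2, 0)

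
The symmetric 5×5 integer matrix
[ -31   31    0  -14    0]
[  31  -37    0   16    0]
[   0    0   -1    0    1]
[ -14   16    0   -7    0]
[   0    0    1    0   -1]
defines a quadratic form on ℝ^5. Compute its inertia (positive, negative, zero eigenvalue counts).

step 0: pivot -31 → sign −
step 1: pivot -6 → sign −
step 2: pivot -1 → sign −
step 3: pivot -1/93 → sign −
step 4: row/col 4 already zero → sign 0
signature = (0, 4, 1)

Answer: (0, 4, 1)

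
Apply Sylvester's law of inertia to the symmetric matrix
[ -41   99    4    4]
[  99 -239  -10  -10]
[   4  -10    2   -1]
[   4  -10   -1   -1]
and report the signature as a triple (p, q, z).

step 0: pivot -41 → sign −
step 1: pivot 2/41 → sign +
step 2: pivot -3 → sign −
step 3: pivot 3 → sign +
signature = (2, 2, 0)

Answer: (2, 2, 0)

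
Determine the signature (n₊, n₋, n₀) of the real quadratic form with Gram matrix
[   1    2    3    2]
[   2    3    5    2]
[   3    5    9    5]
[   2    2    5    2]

Answer: (3, 1, 0)

Derivation:
step 0: pivot 1 → sign +
step 1: pivot -1 → sign −
step 2: pivot 1 → sign +
step 3: pivot 1 → sign +
signature = (3, 1, 0)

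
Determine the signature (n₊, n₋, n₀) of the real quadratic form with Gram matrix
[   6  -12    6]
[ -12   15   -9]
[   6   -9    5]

step 0: pivot 6 → sign +
step 1: pivot -9 → sign −
step 2: row/col 2 already zero → sign 0
signature = (1, 1, 1)

Answer: (1, 1, 1)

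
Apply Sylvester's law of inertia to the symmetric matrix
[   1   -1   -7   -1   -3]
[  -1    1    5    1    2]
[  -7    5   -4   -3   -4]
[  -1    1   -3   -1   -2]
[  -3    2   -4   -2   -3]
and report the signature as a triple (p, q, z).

Answer: (2, 3, 0)

Derivation:
step 0: pivot 1 → sign +
step 1: pivot -53 → sign −
step 2: pivot 4/53 → sign +
step 3: pivot -2 → sign −
step 4: pivot -1/4 → sign −
signature = (2, 3, 0)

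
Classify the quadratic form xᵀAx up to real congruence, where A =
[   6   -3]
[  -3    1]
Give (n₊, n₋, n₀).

Answer: (1, 1, 0)

Derivation:
step 0: pivot 6 → sign +
step 1: pivot -1/2 → sign −
signature = (1, 1, 0)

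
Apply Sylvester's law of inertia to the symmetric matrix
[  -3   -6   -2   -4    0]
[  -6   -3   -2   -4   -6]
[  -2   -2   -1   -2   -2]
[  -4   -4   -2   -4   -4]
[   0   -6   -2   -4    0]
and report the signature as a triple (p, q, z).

Answer: (1, 2, 2)

Derivation:
step 0: pivot -3 → sign −
step 1: pivot 9 → sign +
step 2: pivot -1/9 → sign −
step 3: row/col 3 already zero → sign 0
step 4: row/col 4 already zero → sign 0
signature = (1, 2, 2)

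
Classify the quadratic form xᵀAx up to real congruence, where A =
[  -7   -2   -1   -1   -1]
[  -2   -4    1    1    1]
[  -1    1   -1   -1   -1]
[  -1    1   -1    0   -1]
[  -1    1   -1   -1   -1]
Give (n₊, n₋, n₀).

step 0: pivot -7 → sign −
step 1: pivot -24/7 → sign −
step 2: pivot -3/8 → sign −
step 3: pivot 1 → sign +
step 4: row/col 4 already zero → sign 0
signature = (1, 3, 1)

Answer: (1, 3, 1)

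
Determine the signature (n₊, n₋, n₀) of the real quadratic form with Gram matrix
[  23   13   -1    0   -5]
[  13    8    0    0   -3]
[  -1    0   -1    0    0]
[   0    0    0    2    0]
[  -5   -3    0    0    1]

step 0: pivot 23 → sign +
step 1: pivot 15/23 → sign +
step 2: pivot -23/15 → sign −
step 3: pivot 2 → sign +
step 4: pivot -3/23 → sign −
signature = (3, 2, 0)

Answer: (3, 2, 0)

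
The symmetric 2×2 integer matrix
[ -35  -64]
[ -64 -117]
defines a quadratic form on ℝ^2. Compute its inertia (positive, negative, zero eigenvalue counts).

step 0: pivot -35 → sign −
step 1: pivot 1/35 → sign +
signature = (1, 1, 0)

Answer: (1, 1, 0)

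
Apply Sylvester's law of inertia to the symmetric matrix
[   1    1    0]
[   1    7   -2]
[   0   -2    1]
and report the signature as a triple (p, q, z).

step 0: pivot 1 → sign +
step 1: pivot 6 → sign +
step 2: pivot 1/3 → sign +
signature = (3, 0, 0)

Answer: (3, 0, 0)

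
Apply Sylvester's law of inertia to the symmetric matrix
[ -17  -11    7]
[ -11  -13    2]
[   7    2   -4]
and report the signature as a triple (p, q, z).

Answer: (0, 3, 0)

Derivation:
step 0: pivot -17 → sign −
step 1: pivot -100/17 → sign −
step 2: pivot -3/100 → sign −
signature = (0, 3, 0)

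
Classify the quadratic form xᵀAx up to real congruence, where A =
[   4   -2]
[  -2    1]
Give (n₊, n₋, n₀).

Answer: (1, 0, 1)

Derivation:
step 0: pivot 4 → sign +
step 1: row/col 1 already zero → sign 0
signature = (1, 0, 1)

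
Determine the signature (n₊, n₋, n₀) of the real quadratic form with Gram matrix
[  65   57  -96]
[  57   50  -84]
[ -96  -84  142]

Answer: (2, 1, 0)

Derivation:
step 0: pivot 65 → sign +
step 1: pivot 1/65 → sign +
step 2: pivot -2 → sign −
signature = (2, 1, 0)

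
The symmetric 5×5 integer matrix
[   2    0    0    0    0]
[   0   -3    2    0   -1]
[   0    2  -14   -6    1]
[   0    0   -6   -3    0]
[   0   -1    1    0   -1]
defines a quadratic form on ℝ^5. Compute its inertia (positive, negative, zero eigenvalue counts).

step 0: pivot 2 → sign +
step 1: pivot -3 → sign −
step 2: pivot -38/3 → sign −
step 3: pivot -3/19 → sign −
step 4: pivot -1/2 → sign −
signature = (1, 4, 0)

Answer: (1, 4, 0)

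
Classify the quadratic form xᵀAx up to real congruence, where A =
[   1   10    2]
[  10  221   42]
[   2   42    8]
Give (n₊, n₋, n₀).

step 0: pivot 1 → sign +
step 1: pivot 121 → sign +
step 2: row/col 2 already zero → sign 0
signature = (2, 0, 1)

Answer: (2, 0, 1)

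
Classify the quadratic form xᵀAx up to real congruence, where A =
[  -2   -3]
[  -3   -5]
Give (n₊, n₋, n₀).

Answer: (0, 2, 0)

Derivation:
step 0: pivot -2 → sign −
step 1: pivot -1/2 → sign −
signature = (0, 2, 0)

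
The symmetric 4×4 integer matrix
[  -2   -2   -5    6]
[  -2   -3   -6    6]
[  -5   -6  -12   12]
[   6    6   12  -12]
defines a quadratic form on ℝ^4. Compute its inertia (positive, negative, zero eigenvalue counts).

Answer: (1, 2, 1)

Derivation:
step 0: pivot -2 → sign −
step 1: pivot -1 → sign −
step 2: pivot 3/2 → sign +
step 3: row/col 3 already zero → sign 0
signature = (1, 2, 1)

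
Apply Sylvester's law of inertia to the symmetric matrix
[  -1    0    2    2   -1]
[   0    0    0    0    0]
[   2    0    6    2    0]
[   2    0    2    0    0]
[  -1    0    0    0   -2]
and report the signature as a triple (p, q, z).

step 0: pivot -1 → sign −
step 1: pivot 10 → sign +
step 2: pivot 2/5 → sign +
step 3: pivot -3 → sign −
step 4: row/col 4 already zero → sign 0
signature = (2, 2, 1)

Answer: (2, 2, 1)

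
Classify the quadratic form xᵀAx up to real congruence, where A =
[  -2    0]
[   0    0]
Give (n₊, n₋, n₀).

Answer: (0, 1, 1)

Derivation:
step 0: pivot -2 → sign −
step 1: row/col 1 already zero → sign 0
signature = (0, 1, 1)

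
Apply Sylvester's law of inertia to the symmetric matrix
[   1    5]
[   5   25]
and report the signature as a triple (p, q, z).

Answer: (1, 0, 1)

Derivation:
step 0: pivot 1 → sign +
step 1: row/col 1 already zero → sign 0
signature = (1, 0, 1)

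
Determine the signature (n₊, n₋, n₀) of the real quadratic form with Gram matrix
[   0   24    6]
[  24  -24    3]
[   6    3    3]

step 0: pivot -24 → sign −
step 1: pivot 24 → sign +
step 2: row/col 2 already zero → sign 0
signature = (1, 1, 1)

Answer: (1, 1, 1)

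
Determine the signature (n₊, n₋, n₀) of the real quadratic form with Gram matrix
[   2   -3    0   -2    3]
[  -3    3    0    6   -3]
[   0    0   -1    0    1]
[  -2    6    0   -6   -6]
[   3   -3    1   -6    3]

Answer: (2, 3, 0)

Derivation:
step 0: pivot 2 → sign +
step 1: pivot -3/2 → sign −
step 2: pivot -1 → sign −
step 3: pivot -2 → sign −
step 4: pivot 1 → sign +
signature = (2, 3, 0)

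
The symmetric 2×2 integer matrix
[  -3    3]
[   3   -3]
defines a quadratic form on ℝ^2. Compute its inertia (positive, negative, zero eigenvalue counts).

Answer: (0, 1, 1)

Derivation:
step 0: pivot -3 → sign −
step 1: row/col 1 already zero → sign 0
signature = (0, 1, 1)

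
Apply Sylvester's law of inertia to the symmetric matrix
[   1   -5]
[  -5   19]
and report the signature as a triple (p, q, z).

step 0: pivot 1 → sign +
step 1: pivot -6 → sign −
signature = (1, 1, 0)

Answer: (1, 1, 0)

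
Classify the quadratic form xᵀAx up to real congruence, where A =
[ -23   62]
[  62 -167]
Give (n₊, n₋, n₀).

step 0: pivot -23 → sign −
step 1: pivot 3/23 → sign +
signature = (1, 1, 0)

Answer: (1, 1, 0)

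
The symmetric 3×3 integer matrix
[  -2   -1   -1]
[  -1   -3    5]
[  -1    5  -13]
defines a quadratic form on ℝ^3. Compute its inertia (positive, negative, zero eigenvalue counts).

step 0: pivot -2 → sign −
step 1: pivot -5/2 → sign −
step 2: pivot -2/5 → sign −
signature = (0, 3, 0)

Answer: (0, 3, 0)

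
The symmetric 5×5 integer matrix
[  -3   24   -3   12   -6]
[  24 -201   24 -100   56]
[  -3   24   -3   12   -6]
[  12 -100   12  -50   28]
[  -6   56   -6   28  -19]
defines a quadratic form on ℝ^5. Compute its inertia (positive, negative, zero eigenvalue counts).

step 0: pivot -3 → sign −
step 1: pivot -9 → sign −
step 2: pivot -2/9 → sign −
step 3: pivot 1 → sign +
step 4: row/col 4 already zero → sign 0
signature = (1, 3, 1)

Answer: (1, 3, 1)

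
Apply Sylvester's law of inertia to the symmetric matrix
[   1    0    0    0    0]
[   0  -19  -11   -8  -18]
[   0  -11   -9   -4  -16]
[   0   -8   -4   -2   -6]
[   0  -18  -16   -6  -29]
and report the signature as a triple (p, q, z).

step 0: pivot 1 → sign +
step 1: pivot -19 → sign −
step 2: pivot -50/19 → sign −
step 3: pivot 38/25 → sign +
step 4: pivot -3/19 → sign −
signature = (2, 3, 0)

Answer: (2, 3, 0)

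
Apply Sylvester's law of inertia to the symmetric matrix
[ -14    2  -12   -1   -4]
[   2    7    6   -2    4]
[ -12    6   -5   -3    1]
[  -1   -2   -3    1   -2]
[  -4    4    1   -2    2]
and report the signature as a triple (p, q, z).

step 0: pivot -14 → sign −
step 1: pivot 51/7 → sign +
step 2: pivot 47/17 → sign +
step 3: pivot 15/94 → sign +
step 4: pivot -3/5 → sign −
signature = (3, 2, 0)

Answer: (3, 2, 0)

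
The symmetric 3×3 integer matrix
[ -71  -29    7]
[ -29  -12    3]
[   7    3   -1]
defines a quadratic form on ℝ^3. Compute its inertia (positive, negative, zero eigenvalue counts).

Answer: (0, 3, 0)

Derivation:
step 0: pivot -71 → sign −
step 1: pivot -11/71 → sign −
step 2: pivot -2/11 → sign −
signature = (0, 3, 0)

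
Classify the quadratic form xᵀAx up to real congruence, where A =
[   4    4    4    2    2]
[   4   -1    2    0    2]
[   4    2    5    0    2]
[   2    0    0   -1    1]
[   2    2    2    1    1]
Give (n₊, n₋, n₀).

Answer: (2, 2, 1)

Derivation:
step 0: pivot 4 → sign +
step 1: pivot -5 → sign −
step 2: pivot 9/5 → sign +
step 3: pivot -2 → sign −
step 4: row/col 4 already zero → sign 0
signature = (2, 2, 1)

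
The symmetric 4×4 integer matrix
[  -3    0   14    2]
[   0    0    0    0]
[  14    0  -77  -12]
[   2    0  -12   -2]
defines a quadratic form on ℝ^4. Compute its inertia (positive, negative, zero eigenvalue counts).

step 0: pivot -3 → sign −
step 1: pivot -35/3 → sign −
step 2: pivot -2/35 → sign −
step 3: row/col 3 already zero → sign 0
signature = (0, 3, 1)

Answer: (0, 3, 1)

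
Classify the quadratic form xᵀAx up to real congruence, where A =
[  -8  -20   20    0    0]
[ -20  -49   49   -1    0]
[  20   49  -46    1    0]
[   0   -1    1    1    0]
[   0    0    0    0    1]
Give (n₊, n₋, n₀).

Answer: (3, 1, 1)

Derivation:
step 0: pivot -8 → sign −
step 1: pivot 1 → sign +
step 2: pivot 3 → sign +
step 3: pivot 1 → sign +
step 4: row/col 4 already zero → sign 0
signature = (3, 1, 1)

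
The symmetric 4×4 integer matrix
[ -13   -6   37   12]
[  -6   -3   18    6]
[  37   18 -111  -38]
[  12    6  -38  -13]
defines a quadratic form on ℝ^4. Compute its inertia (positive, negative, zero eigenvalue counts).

step 0: pivot -13 → sign −
step 1: pivot -3/13 → sign −
step 2: pivot -2 → sign −
step 3: pivot 1 → sign +
signature = (1, 3, 0)

Answer: (1, 3, 0)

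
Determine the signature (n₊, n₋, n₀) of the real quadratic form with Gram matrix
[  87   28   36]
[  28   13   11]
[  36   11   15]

step 0: pivot 87 → sign +
step 1: pivot 347/87 → sign +
step 2: pivot 6/347 → sign +
signature = (3, 0, 0)

Answer: (3, 0, 0)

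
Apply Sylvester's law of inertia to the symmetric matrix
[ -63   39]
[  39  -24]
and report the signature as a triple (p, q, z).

Answer: (1, 1, 0)

Derivation:
step 0: pivot -63 → sign −
step 1: pivot 1/7 → sign +
signature = (1, 1, 0)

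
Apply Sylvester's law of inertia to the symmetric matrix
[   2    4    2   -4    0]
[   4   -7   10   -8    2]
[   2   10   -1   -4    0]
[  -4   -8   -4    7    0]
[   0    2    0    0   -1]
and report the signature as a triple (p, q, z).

Answer: (2, 3, 0)

Derivation:
step 0: pivot 2 → sign +
step 1: pivot -15 → sign −
step 2: pivot -3/5 → sign −
step 3: pivot -1 → sign −
step 4: pivot 1/3 → sign +
signature = (2, 3, 0)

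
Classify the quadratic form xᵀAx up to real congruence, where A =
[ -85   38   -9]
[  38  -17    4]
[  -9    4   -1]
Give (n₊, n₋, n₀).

step 0: pivot -85 → sign −
step 1: pivot -1/85 → sign −
step 2: row/col 2 already zero → sign 0
signature = (0, 2, 1)

Answer: (0, 2, 1)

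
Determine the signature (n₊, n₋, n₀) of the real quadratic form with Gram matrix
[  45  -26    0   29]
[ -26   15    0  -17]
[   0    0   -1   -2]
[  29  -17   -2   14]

step 0: pivot 45 → sign +
step 1: pivot -1/45 → sign −
step 2: pivot -1 → sign −
step 3: pivot 2 → sign +
signature = (2, 2, 0)

Answer: (2, 2, 0)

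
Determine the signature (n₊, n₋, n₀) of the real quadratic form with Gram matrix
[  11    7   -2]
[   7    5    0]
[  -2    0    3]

step 0: pivot 11 → sign +
step 1: pivot 6/11 → sign +
step 2: pivot -1/3 → sign −
signature = (2, 1, 0)

Answer: (2, 1, 0)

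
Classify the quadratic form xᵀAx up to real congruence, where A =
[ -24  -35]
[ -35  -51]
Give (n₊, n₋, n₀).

step 0: pivot -24 → sign −
step 1: pivot 1/24 → sign +
signature = (1, 1, 0)

Answer: (1, 1, 0)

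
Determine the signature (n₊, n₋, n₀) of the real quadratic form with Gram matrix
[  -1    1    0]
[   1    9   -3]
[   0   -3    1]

step 0: pivot -1 → sign −
step 1: pivot 10 → sign +
step 2: pivot 1/10 → sign +
signature = (2, 1, 0)

Answer: (2, 1, 0)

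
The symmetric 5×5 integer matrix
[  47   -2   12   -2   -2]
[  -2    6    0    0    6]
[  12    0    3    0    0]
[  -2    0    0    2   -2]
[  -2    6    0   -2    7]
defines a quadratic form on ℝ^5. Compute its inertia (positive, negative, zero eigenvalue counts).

step 0: pivot 47 → sign +
step 1: pivot 278/47 → sign +
step 2: pivot -15/139 → sign −
step 3: pivot 22/5 → sign +
step 4: pivot 1/11 → sign +
signature = (4, 1, 0)

Answer: (4, 1, 0)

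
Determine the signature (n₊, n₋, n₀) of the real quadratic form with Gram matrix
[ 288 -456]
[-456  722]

Answer: (1, 0, 1)

Derivation:
step 0: pivot 288 → sign +
step 1: row/col 1 already zero → sign 0
signature = (1, 0, 1)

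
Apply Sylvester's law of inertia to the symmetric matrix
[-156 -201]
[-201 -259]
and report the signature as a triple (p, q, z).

Answer: (0, 2, 0)

Derivation:
step 0: pivot -156 → sign −
step 1: pivot -1/52 → sign −
signature = (0, 2, 0)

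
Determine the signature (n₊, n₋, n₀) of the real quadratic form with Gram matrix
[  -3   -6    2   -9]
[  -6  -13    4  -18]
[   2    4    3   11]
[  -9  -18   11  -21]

Answer: (2, 2, 0)

Derivation:
step 0: pivot -3 → sign −
step 1: pivot -1 → sign −
step 2: pivot 13/3 → sign +
step 3: pivot 3/13 → sign +
signature = (2, 2, 0)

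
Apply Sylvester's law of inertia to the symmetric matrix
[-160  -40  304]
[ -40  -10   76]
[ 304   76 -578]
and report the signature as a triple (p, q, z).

step 0: pivot -160 → sign −
step 1: pivot -2/5 → sign −
step 2: row/col 2 already zero → sign 0
signature = (0, 2, 1)

Answer: (0, 2, 1)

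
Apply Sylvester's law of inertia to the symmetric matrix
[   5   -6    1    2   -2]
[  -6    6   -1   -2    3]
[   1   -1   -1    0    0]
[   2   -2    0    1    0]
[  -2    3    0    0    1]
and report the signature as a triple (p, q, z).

Answer: (2, 3, 0)

Derivation:
step 0: pivot 5 → sign +
step 1: pivot -6/5 → sign −
step 2: pivot -7/6 → sign −
step 3: pivot 3/7 → sign +
step 4: pivot -1 → sign −
signature = (2, 3, 0)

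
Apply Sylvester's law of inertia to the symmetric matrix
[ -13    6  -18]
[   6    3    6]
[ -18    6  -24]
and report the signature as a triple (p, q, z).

Answer: (1, 1, 1)

Derivation:
step 0: pivot -13 → sign −
step 1: pivot 75/13 → sign +
step 2: row/col 2 already zero → sign 0
signature = (1, 1, 1)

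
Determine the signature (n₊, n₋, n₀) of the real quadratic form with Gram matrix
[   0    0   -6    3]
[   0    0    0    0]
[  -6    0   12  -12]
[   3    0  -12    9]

step 0: pivot 12 → sign +
step 1: pivot -3 → sign −
step 2: row/col 2 already zero → sign 0
step 3: row/col 3 already zero → sign 0
signature = (1, 1, 2)

Answer: (1, 1, 2)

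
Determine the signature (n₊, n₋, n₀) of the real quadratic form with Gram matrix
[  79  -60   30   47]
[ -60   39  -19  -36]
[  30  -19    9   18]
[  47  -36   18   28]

step 0: pivot 79 → sign +
step 1: pivot -519/79 → sign −
step 2: pivot -110/519 → sign −
step 3: pivot 3/55 → sign +
signature = (2, 2, 0)

Answer: (2, 2, 0)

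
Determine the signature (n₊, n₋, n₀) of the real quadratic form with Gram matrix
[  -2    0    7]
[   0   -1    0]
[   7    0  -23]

Answer: (1, 2, 0)

Derivation:
step 0: pivot -2 → sign −
step 1: pivot -1 → sign −
step 2: pivot 3/2 → sign +
signature = (1, 2, 0)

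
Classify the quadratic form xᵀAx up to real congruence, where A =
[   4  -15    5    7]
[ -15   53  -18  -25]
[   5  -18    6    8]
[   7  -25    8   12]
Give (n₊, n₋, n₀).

step 0: pivot 4 → sign +
step 1: pivot -13/4 → sign −
step 2: pivot -1/13 → sign −
step 3: pivot 3 → sign +
signature = (2, 2, 0)

Answer: (2, 2, 0)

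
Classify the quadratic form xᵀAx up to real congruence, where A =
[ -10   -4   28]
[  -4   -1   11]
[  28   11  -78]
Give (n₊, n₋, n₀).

step 0: pivot -10 → sign −
step 1: pivot 3/5 → sign +
step 2: pivot 1/3 → sign +
signature = (2, 1, 0)

Answer: (2, 1, 0)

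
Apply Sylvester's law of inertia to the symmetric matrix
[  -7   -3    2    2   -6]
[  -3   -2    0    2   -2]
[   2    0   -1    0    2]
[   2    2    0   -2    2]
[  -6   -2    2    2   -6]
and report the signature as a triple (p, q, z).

Answer: (1, 3, 1)

Derivation:
step 0: pivot -7 → sign −
step 1: pivot -5/7 → sign −
step 2: pivot 3/5 → sign +
step 3: pivot -2/3 → sign −
step 4: row/col 4 already zero → sign 0
signature = (1, 3, 1)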